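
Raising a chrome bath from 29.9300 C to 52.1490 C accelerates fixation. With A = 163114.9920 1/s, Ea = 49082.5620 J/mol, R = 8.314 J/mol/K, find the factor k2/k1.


T1 = 29.9300 + 273.15 = 303.0800 K; T2 = 52.1490 + 273.15 = 325.2990 K
k1 = A * exp(-Ea/(R*T1)) = 163114.9920 * exp(-49082.5620/(8.314*303.0800)) = 5.6624e-04 1/s
k2 = A * exp(-Ea/(R*T2)) = 163114.9920 * exp(-49082.5620/(8.314*325.2990)) = 0.00214197 1/s
k2/k1 = 0.00214197 / 5.6624e-04 = 3.7828


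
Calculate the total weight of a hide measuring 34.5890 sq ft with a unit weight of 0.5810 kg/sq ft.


Formula: Weight = area * weight_per_sqft
Substituting: Weight = 34.5890 * 0.5810
Result: 20.0962 kg


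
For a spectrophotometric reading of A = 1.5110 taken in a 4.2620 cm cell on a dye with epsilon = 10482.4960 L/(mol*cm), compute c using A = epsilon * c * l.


Formula: c = A / (epsilon * l)
Substituting: c = 1.5110 / (10482.4960 * 4.2620)
Result: 3.3821e-05 mol/L


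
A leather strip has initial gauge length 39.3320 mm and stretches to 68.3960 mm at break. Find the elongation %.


Formula: Elongation = (Lf - L0) / L0 * 100
Substituting: Elongation = (68.3960 - 39.3320) / 39.3320 * 100
Result: 73.8940 %


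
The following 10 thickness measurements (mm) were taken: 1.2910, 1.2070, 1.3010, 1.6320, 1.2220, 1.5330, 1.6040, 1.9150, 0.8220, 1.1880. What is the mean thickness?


Formula: Average = sum / n
Substituting: Average = 13.7150 / 10
Result: 1.3715 mm


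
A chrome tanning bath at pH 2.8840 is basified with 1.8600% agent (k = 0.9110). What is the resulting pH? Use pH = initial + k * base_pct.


Formula: pH_final = pH_initial + k * base_pct
Substituting: pH_final = 2.8840 + 0.9110 * 1.8600
Result: 4.5785


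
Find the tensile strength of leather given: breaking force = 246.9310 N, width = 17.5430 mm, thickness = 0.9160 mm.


Formula: TS = force / (width * thickness)
Substituting: TS = 246.9310 / (17.5430 * 0.9160)
Result: 15.3665 N/mm^2


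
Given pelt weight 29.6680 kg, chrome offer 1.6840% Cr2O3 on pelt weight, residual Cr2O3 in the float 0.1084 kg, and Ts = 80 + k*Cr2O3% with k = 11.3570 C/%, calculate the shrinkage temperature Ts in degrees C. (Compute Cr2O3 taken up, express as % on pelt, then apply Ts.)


Offered = pelt * offer_pct / 100 = 29.6680 * 1.6840 / 100 = 0.4996 kg
Uptake = offered - residual = 0.4996 - 0.1084 = 0.3912 kg
Cr2O3% on pelt = uptake / pelt * 100 = 0.3912 / 29.6680 * 100 = 1.3186 %
Ts = 80 + k * Cr2O3% = 80 + 11.3570 * 1.3186 = 94.9756 C


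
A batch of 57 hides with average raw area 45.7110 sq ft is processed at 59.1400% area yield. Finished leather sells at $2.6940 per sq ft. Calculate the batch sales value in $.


Raw_total = N * avg_area = 57 * 45.7110 = 2605.5270 sq ft
Finished = Raw_total * yield / 100 = 2605.5270 * 59.1400 / 100 = 1540.9087 sq ft
Value = Finished * price = 1540.9087 * 2.6940 = 4151.2080 $


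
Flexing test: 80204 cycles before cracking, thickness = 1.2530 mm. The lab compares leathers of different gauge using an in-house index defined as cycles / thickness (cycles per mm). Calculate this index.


Formula: Index = cycles / thickness
Substituting: Index = 80204 / 1.2530
Result: 64009.5770 cycles/mm


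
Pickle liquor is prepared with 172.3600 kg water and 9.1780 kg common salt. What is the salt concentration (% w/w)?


Formula: Conc = salt / (water + salt) * 100
Substituting: Conc = 9.1780 / (172.3600 + 9.1780) * 100
Result: 5.0557 %


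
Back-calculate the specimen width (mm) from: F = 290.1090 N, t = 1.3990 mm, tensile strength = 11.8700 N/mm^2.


Formula: w = F / (TS * t)
Substituting: w = 290.1090 / (11.8700 * 1.3990)
Result: 17.4700 mm


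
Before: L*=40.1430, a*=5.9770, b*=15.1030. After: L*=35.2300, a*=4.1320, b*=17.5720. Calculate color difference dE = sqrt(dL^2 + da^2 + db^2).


dL = -4.9130, da = -1.8450, db = 2.4690
dE = sqrt((-4.9130)^2 + (-1.8450)^2 + 2.4690^2) = 5.7998


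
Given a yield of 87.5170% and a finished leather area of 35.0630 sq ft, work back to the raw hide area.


Formula: raw = finished * 100 / yield
Substituting: raw = 35.0630 * 100 / 87.5170
Result: 40.0642 sq ft


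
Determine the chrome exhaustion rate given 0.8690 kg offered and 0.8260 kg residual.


Formula: Uptake = (offered - residual) / offered * 100
Substituting: Uptake = (0.8690 - 0.8260) / 0.8690 * 100
Result: 4.9482 %


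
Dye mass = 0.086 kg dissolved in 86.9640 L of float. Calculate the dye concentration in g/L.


Formula: Conc = dye_mass(kg) / volume(L) * 1000
Substituting: Conc = 0.086 / 86.9640 * 1000
Result: 0.9889 g/L


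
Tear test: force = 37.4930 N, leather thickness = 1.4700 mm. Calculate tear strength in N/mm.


Formula: Tear strength = force / thickness
Substituting: Tear strength = 37.4930 / 1.4700
Result: 25.5054 N/mm


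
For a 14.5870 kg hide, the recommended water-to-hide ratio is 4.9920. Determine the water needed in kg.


Formula: Water = hide_weight * ratio
Substituting: Water = 14.5870 * 4.9920
Result: 72.8183 kg


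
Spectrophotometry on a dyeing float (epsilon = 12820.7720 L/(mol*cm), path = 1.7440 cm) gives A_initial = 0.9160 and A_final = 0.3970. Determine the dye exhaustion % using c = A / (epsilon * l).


c_initial = A_i / (epsilon * l) = 0.9160 / (12820.7720 * 1.7440) = 4.0967e-05 mol/L
c_final = A_f / (epsilon * l) = 0.3970 / (12820.7720 * 1.7440) = 1.7755e-05 mol/L
Exhaustion = (c_initial - c_final) / c_initial * 100 = (4.0967e-05 - 1.7755e-05) / 4.0967e-05 * 100 = 56.6594 %


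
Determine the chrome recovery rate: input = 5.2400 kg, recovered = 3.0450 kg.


Formula: Recovery = recovered / input * 100
Substituting: Recovery = 3.0450 / 5.2400 * 100
Result: 58.1107 %


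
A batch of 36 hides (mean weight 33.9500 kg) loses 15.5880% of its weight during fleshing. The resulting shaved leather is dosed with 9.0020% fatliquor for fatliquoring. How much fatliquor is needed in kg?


Total_raw = N * avg_wt = 36 * 33.9500 = 1222.2000 kg
Substrate = Total_raw * (1 - loss/100) = 1222.2000 * (1 - 15.5880/100) = 1031.6835 kg
Fat = Substrate * pct / 100 = 1031.6835 * 9.0020 / 100 = 92.8721 kg


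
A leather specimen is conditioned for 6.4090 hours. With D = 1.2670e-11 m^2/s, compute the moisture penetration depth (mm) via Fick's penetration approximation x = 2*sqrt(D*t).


t = 6.4090 hr * 3600 = 23072.4000 s
D * t = 1.2670e-11 * 23072.4000 = 2.9233e-07
x = 2 * sqrt(D*t) = 2 * sqrt(2.9233e-07) = 0.00108135 m = 1.0813 mm


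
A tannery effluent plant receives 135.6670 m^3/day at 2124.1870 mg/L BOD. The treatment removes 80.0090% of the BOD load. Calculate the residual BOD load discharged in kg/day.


Load_in = volume * conc / 1000 = 135.6670 * 2124.1870 / 1000 = 288.1821 kg/day
Removed = Load_in * eff / 100 = 288.1821 * 80.0090 / 100 = 230.5716 kg/day
Load_out = Load_in - Removed = 288.1821 - 230.5716 = 57.6105 kg/day


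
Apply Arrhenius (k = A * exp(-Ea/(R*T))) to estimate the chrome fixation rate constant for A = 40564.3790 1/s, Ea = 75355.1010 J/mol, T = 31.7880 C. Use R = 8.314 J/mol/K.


T_K = T_C + 273.15 = 31.7880 + 273.15 = 304.9380 K
exponent = -Ea / (R * T_K) = -75355.1010 / (8.314 * 304.9380) = -29.7229
k = A * exp(exponent) = 40564.3790 * exp(-29.7229) = 5.0079e-09 1/s


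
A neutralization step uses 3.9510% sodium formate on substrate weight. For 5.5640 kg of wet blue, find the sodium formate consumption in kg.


Formula: Neutralizer = substrate * pct / 100
Substituting: Neutralizer = 5.5640 * 3.9510 / 100
Result: 0.2198 kg


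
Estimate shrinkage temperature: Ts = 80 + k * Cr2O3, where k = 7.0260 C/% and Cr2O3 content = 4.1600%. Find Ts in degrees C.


Formula: Ts = 80 + k * Cr2O3
Substituting: Ts = 80 + 7.0260 * 4.1600
Result: 109.2282 C


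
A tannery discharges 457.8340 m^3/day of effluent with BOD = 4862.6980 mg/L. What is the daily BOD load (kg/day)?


Formula: BOD_load = volume * conc / 1000
Substituting: BOD_load = 457.8340 * 4862.6980 / 1000
Result: 2226.3085 kg/day


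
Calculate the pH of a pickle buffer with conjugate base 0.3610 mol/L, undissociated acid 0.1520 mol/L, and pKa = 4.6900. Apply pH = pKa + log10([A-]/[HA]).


ratio = [A-] / [HA] = 0.3610 / 0.1520 = 2.3750
log10(ratio) = 0.3757
pH = pKa + log10(ratio) = 4.6900 + 0.3757 = 5.0657


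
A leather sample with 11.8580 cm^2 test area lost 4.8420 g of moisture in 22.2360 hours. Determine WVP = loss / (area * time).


Formula: WVP = loss / (area * time)
Substituting: WVP = 4.8420 / (11.8580 * 22.2360)
Result: 0.0183636 g/(cm^2*hr)


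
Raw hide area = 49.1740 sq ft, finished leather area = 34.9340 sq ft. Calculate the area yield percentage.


Formula: Yield = finished / raw * 100
Substituting: Yield = 34.9340 / 49.1740 * 100
Result: 71.0416 %


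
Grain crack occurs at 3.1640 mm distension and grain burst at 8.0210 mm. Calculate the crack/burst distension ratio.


Formula: Ratio = crack / burst
Substituting: Ratio = 3.1640 / 8.0210
Result: 0.3945


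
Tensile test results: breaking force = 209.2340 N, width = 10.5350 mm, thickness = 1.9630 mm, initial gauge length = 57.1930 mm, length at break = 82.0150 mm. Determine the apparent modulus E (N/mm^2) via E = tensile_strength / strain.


TS = F / (w * t) = 209.2340 / (10.5350 * 1.9630) = 10.1176 N/mm^2
strain = (Lf - L0) / L0 = (82.0150 - 57.1930) / 57.1930 = 0.4340
E = TS / strain = 10.1176 / 0.4340 = 23.3122 N/mm^2


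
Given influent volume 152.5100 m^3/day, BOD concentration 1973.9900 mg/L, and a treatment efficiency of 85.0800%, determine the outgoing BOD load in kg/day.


Load_in = volume * conc / 1000 = 152.5100 * 1973.9900 / 1000 = 301.0532 kg/day
Removed = Load_in * eff / 100 = 301.0532 * 85.0800 / 100 = 256.1361 kg/day
Load_out = Load_in - Removed = 301.0532 - 256.1361 = 44.9171 kg/day


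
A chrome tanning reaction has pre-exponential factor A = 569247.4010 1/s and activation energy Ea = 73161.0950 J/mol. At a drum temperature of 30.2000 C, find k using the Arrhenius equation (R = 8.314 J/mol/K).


T_K = T_C + 273.15 = 30.2000 + 273.15 = 303.3500 K
exponent = -Ea / (R * T_K) = -73161.0950 / (8.314 * 303.3500) = -29.0086
k = A * exp(exponent) = 569247.4010 * exp(-29.0086) = 1.4356e-07 1/s


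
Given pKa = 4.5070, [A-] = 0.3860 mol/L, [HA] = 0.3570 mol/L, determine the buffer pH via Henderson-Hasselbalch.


ratio = [A-] / [HA] = 0.3860 / 0.3570 = 1.0812
log10(ratio) = 0.0339191
pH = pKa + log10(ratio) = 4.5070 + 0.0339191 = 4.5409


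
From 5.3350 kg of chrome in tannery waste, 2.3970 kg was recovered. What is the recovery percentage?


Formula: Recovery = recovered / input * 100
Substituting: Recovery = 2.3970 / 5.3350 * 100
Result: 44.9297 %


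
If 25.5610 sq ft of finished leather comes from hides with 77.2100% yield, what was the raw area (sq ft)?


Formula: raw = finished * 100 / yield
Substituting: raw = 25.5610 * 100 / 77.2100
Result: 33.1058 sq ft


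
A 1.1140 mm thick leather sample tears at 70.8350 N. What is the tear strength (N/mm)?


Formula: Tear strength = force / thickness
Substituting: Tear strength = 70.8350 / 1.1140
Result: 63.5862 N/mm


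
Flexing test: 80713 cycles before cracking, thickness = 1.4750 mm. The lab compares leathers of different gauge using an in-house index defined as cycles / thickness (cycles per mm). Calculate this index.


Formula: Index = cycles / thickness
Substituting: Index = 80713 / 1.4750
Result: 54720.6780 cycles/mm


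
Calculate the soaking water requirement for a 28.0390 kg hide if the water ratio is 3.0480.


Formula: Water = hide_weight * ratio
Substituting: Water = 28.0390 * 3.0480
Result: 85.4629 kg


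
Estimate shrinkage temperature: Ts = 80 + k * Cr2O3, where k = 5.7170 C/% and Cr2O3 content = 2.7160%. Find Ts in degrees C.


Formula: Ts = 80 + k * Cr2O3
Substituting: Ts = 80 + 5.7170 * 2.7160
Result: 95.5274 C


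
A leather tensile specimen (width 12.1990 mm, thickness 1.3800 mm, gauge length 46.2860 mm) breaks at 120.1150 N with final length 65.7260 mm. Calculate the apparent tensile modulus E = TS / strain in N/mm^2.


TS = F / (w * t) = 120.1150 / (12.1990 * 1.3800) = 7.1350 N/mm^2
strain = (Lf - L0) / L0 = (65.7260 - 46.2860) / 46.2860 = 0.4200
E = TS / strain = 7.1350 / 0.4200 = 16.9882 N/mm^2


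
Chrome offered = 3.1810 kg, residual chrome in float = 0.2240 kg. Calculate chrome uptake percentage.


Formula: Uptake = (offered - residual) / offered * 100
Substituting: Uptake = (3.1810 - 0.2240) / 3.1810 * 100
Result: 92.9582 %


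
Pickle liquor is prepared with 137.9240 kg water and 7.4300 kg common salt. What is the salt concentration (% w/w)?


Formula: Conc = salt / (water + salt) * 100
Substituting: Conc = 7.4300 / (137.9240 + 7.4300) * 100
Result: 5.1117 %


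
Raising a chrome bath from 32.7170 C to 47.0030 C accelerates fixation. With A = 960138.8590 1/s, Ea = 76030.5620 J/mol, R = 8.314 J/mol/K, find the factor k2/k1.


T1 = 32.7170 + 273.15 = 305.8670 K; T2 = 47.0030 + 273.15 = 320.1530 K
k1 = A * exp(-Ea/(R*T1)) = 960138.8590 * exp(-76030.5620/(8.314*305.8670)) = 9.9471e-08 1/s
k2 = A * exp(-Ea/(R*T2)) = 960138.8590 * exp(-76030.5620/(8.314*320.1530)) = 3.7766e-07 1/s
k2/k1 = 3.7766e-07 / 9.9471e-08 = 3.7967


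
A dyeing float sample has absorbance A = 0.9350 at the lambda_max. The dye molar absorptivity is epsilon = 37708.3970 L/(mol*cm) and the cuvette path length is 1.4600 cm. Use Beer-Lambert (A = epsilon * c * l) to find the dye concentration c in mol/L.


Formula: c = A / (epsilon * l)
Substituting: c = 0.9350 / (37708.3970 * 1.4600)
Result: 1.6983e-05 mol/L


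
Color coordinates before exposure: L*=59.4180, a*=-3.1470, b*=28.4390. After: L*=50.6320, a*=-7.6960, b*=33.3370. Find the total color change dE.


dL = -8.7860, da = -4.5490, db = 4.8980
dE = sqrt((-8.7860)^2 + (-4.5490)^2 + 4.8980^2) = 11.0398


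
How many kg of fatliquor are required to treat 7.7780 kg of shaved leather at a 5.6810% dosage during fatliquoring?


Formula: Fat = substrate * pct / 100
Substituting: Fat = 7.7780 * 5.6810 / 100
Result: 0.4419 kg


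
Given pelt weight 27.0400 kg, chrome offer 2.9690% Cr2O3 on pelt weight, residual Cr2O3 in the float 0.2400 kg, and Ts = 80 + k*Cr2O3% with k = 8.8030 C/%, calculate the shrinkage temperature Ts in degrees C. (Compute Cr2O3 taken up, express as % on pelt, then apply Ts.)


Offered = pelt * offer_pct / 100 = 27.0400 * 2.9690 / 100 = 0.8028 kg
Uptake = offered - residual = 0.8028 - 0.2400 = 0.5628 kg
Cr2O3% on pelt = uptake / pelt * 100 = 0.5628 / 27.0400 * 100 = 2.0814 %
Ts = 80 + k * Cr2O3% = 80 + 8.8030 * 2.0814 = 98.3228 C


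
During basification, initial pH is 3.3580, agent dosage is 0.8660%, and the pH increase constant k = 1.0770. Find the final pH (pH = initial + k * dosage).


Formula: pH_final = pH_initial + k * base_pct
Substituting: pH_final = 3.3580 + 1.0770 * 0.8660
Result: 4.2907


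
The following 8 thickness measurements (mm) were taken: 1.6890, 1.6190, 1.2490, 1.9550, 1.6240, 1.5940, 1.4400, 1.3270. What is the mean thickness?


Formula: Average = sum / n
Substituting: Average = 12.4970 / 8
Result: 1.5621 mm


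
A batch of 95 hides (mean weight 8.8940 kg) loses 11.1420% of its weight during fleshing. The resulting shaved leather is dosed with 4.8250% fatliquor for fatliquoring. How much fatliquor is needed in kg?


Total_raw = N * avg_wt = 95 * 8.8940 = 844.9300 kg
Substrate = Total_raw * (1 - loss/100) = 844.9300 * (1 - 11.1420/100) = 750.7879 kg
Fat = Substrate * pct / 100 = 750.7879 * 4.8250 / 100 = 36.2255 kg


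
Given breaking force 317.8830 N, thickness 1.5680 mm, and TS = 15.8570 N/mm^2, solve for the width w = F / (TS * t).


Formula: w = F / (TS * t)
Substituting: w = 317.8830 / (15.8570 * 1.5680)
Result: 12.7850 mm


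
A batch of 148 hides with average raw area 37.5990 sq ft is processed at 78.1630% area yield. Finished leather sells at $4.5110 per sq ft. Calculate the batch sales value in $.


Raw_total = N * avg_area = 148 * 37.5990 = 5564.6520 sq ft
Finished = Raw_total * yield / 100 = 5564.6520 * 78.1630 / 100 = 4349.4989 sq ft
Value = Finished * price = 4349.4989 * 4.5110 = 19620.5897 $


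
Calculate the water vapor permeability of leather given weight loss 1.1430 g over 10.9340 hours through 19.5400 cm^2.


Formula: WVP = loss / (area * time)
Substituting: WVP = 1.1430 / (19.5400 * 10.9340)
Result: 0.00534986 g/(cm^2*hr)


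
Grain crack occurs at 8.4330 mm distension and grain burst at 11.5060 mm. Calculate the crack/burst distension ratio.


Formula: Ratio = crack / burst
Substituting: Ratio = 8.4330 / 11.5060
Result: 0.7329


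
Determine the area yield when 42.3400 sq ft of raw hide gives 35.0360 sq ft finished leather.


Formula: Yield = finished / raw * 100
Substituting: Yield = 35.0360 / 42.3400 * 100
Result: 82.7492 %


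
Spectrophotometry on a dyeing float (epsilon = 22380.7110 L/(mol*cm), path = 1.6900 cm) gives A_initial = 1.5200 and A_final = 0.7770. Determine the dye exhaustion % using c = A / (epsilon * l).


c_initial = A_i / (epsilon * l) = 1.5200 / (22380.7110 * 1.6900) = 4.0187e-05 mol/L
c_final = A_f / (epsilon * l) = 0.7770 / (22380.7110 * 1.6900) = 2.0543e-05 mol/L
Exhaustion = (c_initial - c_final) / c_initial * 100 = (4.0187e-05 - 2.0543e-05) / 4.0187e-05 * 100 = 48.8816 %


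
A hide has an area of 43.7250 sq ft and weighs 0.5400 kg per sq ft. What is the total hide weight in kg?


Formula: Weight = area * weight_per_sqft
Substituting: Weight = 43.7250 * 0.5400
Result: 23.6115 kg


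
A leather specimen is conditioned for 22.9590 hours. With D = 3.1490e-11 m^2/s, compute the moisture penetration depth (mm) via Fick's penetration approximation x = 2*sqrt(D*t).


t = 22.9590 hr * 3600 = 82652.4000 s
D * t = 3.1490e-11 * 82652.4000 = 2.6027e-06
x = 2 * sqrt(D*t) = 2 * sqrt(2.6027e-06) = 0.00322659 m = 3.2266 mm


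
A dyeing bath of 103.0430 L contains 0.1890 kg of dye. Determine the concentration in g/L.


Formula: Conc = dye_mass(kg) / volume(L) * 1000
Substituting: Conc = 0.1890 / 103.0430 * 1000
Result: 1.8342 g/L


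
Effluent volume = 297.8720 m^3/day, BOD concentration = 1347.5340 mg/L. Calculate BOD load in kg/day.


Formula: BOD_load = volume * conc / 1000
Substituting: BOD_load = 297.8720 * 1347.5340 / 1000
Result: 401.3926 kg/day


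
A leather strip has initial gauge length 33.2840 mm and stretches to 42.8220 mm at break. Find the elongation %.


Formula: Elongation = (Lf - L0) / L0 * 100
Substituting: Elongation = (42.8220 - 33.2840) / 33.2840 * 100
Result: 28.6564 %


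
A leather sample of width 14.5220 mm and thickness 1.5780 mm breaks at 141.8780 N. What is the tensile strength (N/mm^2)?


Formula: TS = force / (width * thickness)
Substituting: TS = 141.8780 / (14.5220 * 1.5780)
Result: 6.1913 N/mm^2


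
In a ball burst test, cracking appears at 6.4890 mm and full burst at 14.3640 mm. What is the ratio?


Formula: Ratio = crack / burst
Substituting: Ratio = 6.4890 / 14.3640
Result: 0.4518


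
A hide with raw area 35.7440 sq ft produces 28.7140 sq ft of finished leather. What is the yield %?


Formula: Yield = finished / raw * 100
Substituting: Yield = 28.7140 / 35.7440 * 100
Result: 80.3324 %


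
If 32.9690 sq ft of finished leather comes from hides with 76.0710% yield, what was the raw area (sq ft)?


Formula: raw = finished * 100 / yield
Substituting: raw = 32.9690 * 100 / 76.0710
Result: 43.3398 sq ft


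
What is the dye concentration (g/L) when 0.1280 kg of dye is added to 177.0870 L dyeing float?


Formula: Conc = dye_mass(kg) / volume(L) * 1000
Substituting: Conc = 0.1280 / 177.0870 * 1000
Result: 0.7228 g/L


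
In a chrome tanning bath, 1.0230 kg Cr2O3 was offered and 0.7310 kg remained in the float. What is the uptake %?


Formula: Uptake = (offered - residual) / offered * 100
Substituting: Uptake = (1.0230 - 0.7310) / 1.0230 * 100
Result: 28.5435 %


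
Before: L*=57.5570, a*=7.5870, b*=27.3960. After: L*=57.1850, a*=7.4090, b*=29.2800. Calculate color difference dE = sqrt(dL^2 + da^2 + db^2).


dL = -0.3720, da = -0.1780, db = 1.8840
dE = sqrt((-0.3720)^2 + (-0.1780)^2 + 1.8840^2) = 1.9286


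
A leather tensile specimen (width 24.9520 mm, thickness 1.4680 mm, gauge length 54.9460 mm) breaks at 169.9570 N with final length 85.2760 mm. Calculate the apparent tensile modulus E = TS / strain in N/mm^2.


TS = F / (w * t) = 169.9570 / (24.9520 * 1.4680) = 4.6399 N/mm^2
strain = (Lf - L0) / L0 = (85.2760 - 54.9460) / 54.9460 = 0.5520
E = TS / strain = 4.6399 / 0.5520 = 8.4057 N/mm^2


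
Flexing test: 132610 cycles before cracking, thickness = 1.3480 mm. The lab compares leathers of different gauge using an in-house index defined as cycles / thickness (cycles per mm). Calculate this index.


Formula: Index = cycles / thickness
Substituting: Index = 132610 / 1.3480
Result: 98375.3709 cycles/mm


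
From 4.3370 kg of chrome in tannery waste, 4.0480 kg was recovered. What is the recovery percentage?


Formula: Recovery = recovered / input * 100
Substituting: Recovery = 4.0480 / 4.3370 * 100
Result: 93.3364 %


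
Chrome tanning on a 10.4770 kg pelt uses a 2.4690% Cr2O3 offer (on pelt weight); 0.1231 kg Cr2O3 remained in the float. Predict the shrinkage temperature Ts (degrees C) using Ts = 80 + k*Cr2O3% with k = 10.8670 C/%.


Offered = pelt * offer_pct / 100 = 10.4770 * 2.4690 / 100 = 0.2587 kg
Uptake = offered - residual = 0.2587 - 0.1231 = 0.1356 kg
Cr2O3% on pelt = uptake / pelt * 100 = 0.1356 / 10.4770 * 100 = 1.2940 %
Ts = 80 + k * Cr2O3% = 80 + 10.8670 * 1.2940 = 94.0624 C


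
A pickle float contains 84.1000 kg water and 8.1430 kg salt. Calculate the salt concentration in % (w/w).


Formula: Conc = salt / (water + salt) * 100
Substituting: Conc = 8.1430 / (84.1000 + 8.1430) * 100
Result: 8.8278 %


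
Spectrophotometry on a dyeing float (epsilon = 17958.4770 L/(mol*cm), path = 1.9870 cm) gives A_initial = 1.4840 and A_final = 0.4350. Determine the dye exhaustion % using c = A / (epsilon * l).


c_initial = A_i / (epsilon * l) = 1.4840 / (17958.4770 * 1.9870) = 4.1588e-05 mol/L
c_final = A_f / (epsilon * l) = 0.4350 / (17958.4770 * 1.9870) = 1.2191e-05 mol/L
Exhaustion = (c_initial - c_final) / c_initial * 100 = (4.1588e-05 - 1.2191e-05) / 4.1588e-05 * 100 = 70.6873 %


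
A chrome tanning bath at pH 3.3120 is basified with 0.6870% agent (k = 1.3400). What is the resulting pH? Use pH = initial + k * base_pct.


Formula: pH_final = pH_initial + k * base_pct
Substituting: pH_final = 3.3120 + 1.3400 * 0.6870
Result: 4.2326


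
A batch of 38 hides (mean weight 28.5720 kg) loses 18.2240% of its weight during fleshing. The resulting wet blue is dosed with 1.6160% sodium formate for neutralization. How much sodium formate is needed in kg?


Total_raw = N * avg_wt = 38 * 28.5720 = 1085.7360 kg
Substrate = Total_raw * (1 - loss/100) = 1085.7360 * (1 - 18.2240/100) = 887.8715 kg
Neutralizer = Substrate * pct / 100 = 887.8715 * 1.6160 / 100 = 14.3480 kg


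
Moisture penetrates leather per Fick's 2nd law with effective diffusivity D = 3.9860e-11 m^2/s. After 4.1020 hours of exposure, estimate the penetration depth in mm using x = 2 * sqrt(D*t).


t = 4.1020 hr * 3600 = 14767.2000 s
D * t = 3.9860e-11 * 14767.2000 = 5.8862e-07
x = 2 * sqrt(D*t) = 2 * sqrt(5.8862e-07) = 0.00153443 m = 1.5344 mm


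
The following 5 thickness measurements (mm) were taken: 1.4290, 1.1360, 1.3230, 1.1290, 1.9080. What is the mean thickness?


Formula: Average = sum / n
Substituting: Average = 6.9250 / 5
Result: 1.3850 mm


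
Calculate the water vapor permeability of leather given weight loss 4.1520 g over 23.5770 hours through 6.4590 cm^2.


Formula: WVP = loss / (area * time)
Substituting: WVP = 4.1520 / (6.4590 * 23.5770)
Result: 0.0272649 g/(cm^2*hr)


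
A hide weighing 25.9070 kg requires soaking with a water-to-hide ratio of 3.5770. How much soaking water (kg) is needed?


Formula: Water = hide_weight * ratio
Substituting: Water = 25.9070 * 3.5770
Result: 92.6693 kg


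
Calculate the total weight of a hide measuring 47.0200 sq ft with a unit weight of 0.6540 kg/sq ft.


Formula: Weight = area * weight_per_sqft
Substituting: Weight = 47.0200 * 0.6540
Result: 30.7511 kg


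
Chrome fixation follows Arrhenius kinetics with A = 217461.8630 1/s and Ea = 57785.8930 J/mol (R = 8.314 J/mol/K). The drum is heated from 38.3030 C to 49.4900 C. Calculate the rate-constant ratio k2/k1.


T1 = 38.3030 + 273.15 = 311.4530 K; T2 = 49.4900 + 273.15 = 322.6400 K
k1 = A * exp(-Ea/(R*T1)) = 217461.8630 * exp(-57785.8930/(8.314*311.4530)) = 4.4218e-05 1/s
k2 = A * exp(-Ea/(R*T2)) = 217461.8630 * exp(-57785.8930/(8.314*322.6400)) = 9.5862e-05 1/s
k2/k1 = 9.5862e-05 / 4.4218e-05 = 2.1679


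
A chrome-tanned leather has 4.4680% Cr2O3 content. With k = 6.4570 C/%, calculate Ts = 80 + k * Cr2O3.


Formula: Ts = 80 + k * Cr2O3
Substituting: Ts = 80 + 6.4570 * 4.4680
Result: 108.8499 C


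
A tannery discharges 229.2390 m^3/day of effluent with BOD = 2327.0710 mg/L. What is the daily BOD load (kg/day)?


Formula: BOD_load = volume * conc / 1000
Substituting: BOD_load = 229.2390 * 2327.0710 / 1000
Result: 533.4554 kg/day


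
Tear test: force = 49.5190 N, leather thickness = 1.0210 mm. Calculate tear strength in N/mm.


Formula: Tear strength = force / thickness
Substituting: Tear strength = 49.5190 / 1.0210
Result: 48.5005 N/mm


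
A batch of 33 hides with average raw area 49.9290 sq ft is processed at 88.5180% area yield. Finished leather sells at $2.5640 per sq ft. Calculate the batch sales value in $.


Raw_total = N * avg_area = 33 * 49.9290 = 1647.6570 sq ft
Finished = Raw_total * yield / 100 = 1647.6570 * 88.5180 / 100 = 1458.4730 sq ft
Value = Finished * price = 1458.4730 * 2.5640 = 3739.5248 $


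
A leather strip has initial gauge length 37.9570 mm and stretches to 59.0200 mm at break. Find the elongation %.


Formula: Elongation = (Lf - L0) / L0 * 100
Substituting: Elongation = (59.0200 - 37.9570) / 37.9570 * 100
Result: 55.4917 %


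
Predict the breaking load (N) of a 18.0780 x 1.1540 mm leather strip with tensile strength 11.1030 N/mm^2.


Formula: F = TS * w * t
Substituting: F = 11.1030 * 18.0780 * 1.1540
Result: 231.6309 N


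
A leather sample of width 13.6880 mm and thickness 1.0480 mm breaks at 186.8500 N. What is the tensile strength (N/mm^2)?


Formula: TS = force / (width * thickness)
Substituting: TS = 186.8500 / (13.6880 * 1.0480)
Result: 13.0254 N/mm^2


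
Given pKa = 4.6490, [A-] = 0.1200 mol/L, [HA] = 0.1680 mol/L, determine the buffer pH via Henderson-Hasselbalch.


ratio = [A-] / [HA] = 0.1200 / 0.1680 = 0.7143
log10(ratio) = -0.1461
pH = pKa + log10(ratio) = 4.6490 - 0.1461 = 4.5029


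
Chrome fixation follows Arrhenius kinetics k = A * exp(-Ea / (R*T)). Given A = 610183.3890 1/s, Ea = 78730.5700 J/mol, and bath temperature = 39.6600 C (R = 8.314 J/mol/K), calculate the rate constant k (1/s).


T_K = T_C + 273.15 = 39.6600 + 273.15 = 312.8100 K
exponent = -Ea / (R * T_K) = -78730.5700 / (8.314 * 312.8100) = -30.2728
k = A * exp(exponent) = 610183.3890 * exp(-30.2728) = 4.3466e-08 1/s


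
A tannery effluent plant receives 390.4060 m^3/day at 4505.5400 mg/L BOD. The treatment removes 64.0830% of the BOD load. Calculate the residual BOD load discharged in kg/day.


Load_in = volume * conc / 1000 = 390.4060 * 4505.5400 / 1000 = 1758.9898 kg/day
Removed = Load_in * eff / 100 = 1758.9898 * 64.0830 / 100 = 1127.2135 kg/day
Load_out = Load_in - Removed = 1758.9898 - 1127.2135 = 631.7764 kg/day


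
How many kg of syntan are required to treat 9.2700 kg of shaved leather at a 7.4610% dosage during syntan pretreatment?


Formula: Syntan = substrate * pct / 100
Substituting: Syntan = 9.2700 * 7.4610 / 100
Result: 0.6916 kg


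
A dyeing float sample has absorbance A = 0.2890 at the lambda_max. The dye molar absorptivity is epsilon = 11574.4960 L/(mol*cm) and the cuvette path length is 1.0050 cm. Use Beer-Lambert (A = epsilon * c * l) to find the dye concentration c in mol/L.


Formula: c = A / (epsilon * l)
Substituting: c = 0.2890 / (11574.4960 * 1.0050)
Result: 2.4844e-05 mol/L


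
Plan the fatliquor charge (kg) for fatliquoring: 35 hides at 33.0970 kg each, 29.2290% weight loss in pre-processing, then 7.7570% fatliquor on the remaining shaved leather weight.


Total_raw = N * avg_wt = 35 * 33.0970 = 1158.3950 kg
Substrate = Total_raw * (1 - loss/100) = 1158.3950 * (1 - 29.2290/100) = 819.8077 kg
Fat = Substrate * pct / 100 = 819.8077 * 7.7570 / 100 = 63.5925 kg


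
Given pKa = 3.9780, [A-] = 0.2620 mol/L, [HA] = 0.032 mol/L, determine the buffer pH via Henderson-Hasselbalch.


ratio = [A-] / [HA] = 0.2620 / 0.032 = 8.1875
log10(ratio) = 0.9132
pH = pKa + log10(ratio) = 3.9780 + 0.9132 = 4.8912


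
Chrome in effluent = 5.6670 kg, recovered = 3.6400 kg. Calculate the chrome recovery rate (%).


Formula: Recovery = recovered / input * 100
Substituting: Recovery = 3.6400 / 5.6670 * 100
Result: 64.2315 %


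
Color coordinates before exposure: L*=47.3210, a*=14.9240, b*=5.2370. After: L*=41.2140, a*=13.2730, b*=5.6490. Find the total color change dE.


dL = -6.1070, da = -1.6510, db = 0.4120
dE = sqrt((-6.1070)^2 + (-1.6510)^2 + 0.4120^2) = 6.3396


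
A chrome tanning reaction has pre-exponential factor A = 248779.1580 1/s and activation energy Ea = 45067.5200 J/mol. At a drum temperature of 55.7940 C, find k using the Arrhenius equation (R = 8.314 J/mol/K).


T_K = T_C + 273.15 = 55.7940 + 273.15 = 328.9440 K
exponent = -Ea / (R * T_K) = -45067.5200 / (8.314 * 328.9440) = -16.4790
k = A * exp(exponent) = 248779.1580 * exp(-16.4790) = 0.0173405 1/s


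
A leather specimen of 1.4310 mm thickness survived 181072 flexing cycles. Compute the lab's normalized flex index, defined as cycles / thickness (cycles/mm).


Formula: Index = cycles / thickness
Substituting: Index = 181072 / 1.4310
Result: 126535.2900 cycles/mm


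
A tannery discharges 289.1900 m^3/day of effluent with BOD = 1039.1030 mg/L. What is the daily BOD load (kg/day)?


Formula: BOD_load = volume * conc / 1000
Substituting: BOD_load = 289.1900 * 1039.1030 / 1000
Result: 300.4982 kg/day


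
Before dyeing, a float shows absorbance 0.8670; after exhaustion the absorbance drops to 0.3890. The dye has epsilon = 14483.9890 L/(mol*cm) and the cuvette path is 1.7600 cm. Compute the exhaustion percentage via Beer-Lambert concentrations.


c_initial = A_i / (epsilon * l) = 0.8670 / (14483.9890 * 1.7600) = 3.4011e-05 mol/L
c_final = A_f / (epsilon * l) = 0.3890 / (14483.9890 * 1.7600) = 1.5260e-05 mol/L
Exhaustion = (c_initial - c_final) / c_initial * 100 = (3.4011e-05 - 1.5260e-05) / 3.4011e-05 * 100 = 55.1326 %


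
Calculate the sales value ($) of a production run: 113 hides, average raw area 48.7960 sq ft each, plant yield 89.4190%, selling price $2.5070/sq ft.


Raw_total = N * avg_area = 113 * 48.7960 = 5513.9480 sq ft
Finished = Raw_total * yield / 100 = 5513.9480 * 89.4190 / 100 = 4930.5172 sq ft
Value = Finished * price = 4930.5172 * 2.5070 = 12360.8065 $


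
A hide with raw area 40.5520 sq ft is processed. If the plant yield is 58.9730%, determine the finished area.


Formula: finished = raw * yield / 100
Substituting: finished = 40.5520 * 58.9730 / 100
Result: 23.9147 sq ft


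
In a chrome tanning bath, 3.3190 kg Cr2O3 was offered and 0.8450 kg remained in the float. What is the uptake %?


Formula: Uptake = (offered - residual) / offered * 100
Substituting: Uptake = (3.3190 - 0.8450) / 3.3190 * 100
Result: 74.5405 %


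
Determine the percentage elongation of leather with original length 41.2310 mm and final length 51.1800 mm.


Formula: Elongation = (Lf - L0) / L0 * 100
Substituting: Elongation = (51.1800 - 41.2310) / 41.2310 * 100
Result: 24.1299 %


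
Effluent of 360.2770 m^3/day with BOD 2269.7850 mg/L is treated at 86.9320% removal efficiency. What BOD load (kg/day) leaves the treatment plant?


Load_in = volume * conc / 1000 = 360.2770 * 2269.7850 / 1000 = 817.7513 kg/day
Removed = Load_in * eff / 100 = 817.7513 * 86.9320 / 100 = 710.8876 kg/day
Load_out = Load_in - Removed = 817.7513 - 710.8876 = 106.8637 kg/day


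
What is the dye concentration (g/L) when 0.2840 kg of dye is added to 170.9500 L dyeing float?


Formula: Conc = dye_mass(kg) / volume(L) * 1000
Substituting: Conc = 0.2840 / 170.9500 * 1000
Result: 1.6613 g/L


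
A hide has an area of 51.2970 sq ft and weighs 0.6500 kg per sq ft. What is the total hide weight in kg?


Formula: Weight = area * weight_per_sqft
Substituting: Weight = 51.2970 * 0.6500
Result: 33.3430 kg


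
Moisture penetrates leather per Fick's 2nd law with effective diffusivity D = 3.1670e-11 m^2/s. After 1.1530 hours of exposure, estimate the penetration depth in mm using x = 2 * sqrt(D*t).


t = 1.1530 hr * 3600 = 4150.8000 s
D * t = 3.1670e-11 * 4150.8000 = 1.3146e-07
x = 2 * sqrt(D*t) = 2 * sqrt(1.3146e-07) = 7.2514e-04 m = 0.7251 mm


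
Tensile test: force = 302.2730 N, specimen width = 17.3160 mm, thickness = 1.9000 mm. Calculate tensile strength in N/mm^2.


Formula: TS = force / (width * thickness)
Substituting: TS = 302.2730 / (17.3160 * 1.9000)
Result: 9.1875 N/mm^2


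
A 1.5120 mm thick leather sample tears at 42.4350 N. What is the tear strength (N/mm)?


Formula: Tear strength = force / thickness
Substituting: Tear strength = 42.4350 / 1.5120
Result: 28.0655 N/mm


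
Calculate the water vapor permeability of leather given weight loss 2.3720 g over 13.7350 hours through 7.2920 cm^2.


Formula: WVP = loss / (area * time)
Substituting: WVP = 2.3720 / (7.2920 * 13.7350)
Result: 0.0236831 g/(cm^2*hr)


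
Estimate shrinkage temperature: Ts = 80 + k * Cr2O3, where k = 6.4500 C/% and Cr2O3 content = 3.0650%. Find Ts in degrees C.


Formula: Ts = 80 + k * Cr2O3
Substituting: Ts = 80 + 6.4500 * 3.0650
Result: 99.7692 C


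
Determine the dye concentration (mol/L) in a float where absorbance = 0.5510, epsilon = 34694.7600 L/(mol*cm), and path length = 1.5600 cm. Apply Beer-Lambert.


Formula: c = A / (epsilon * l)
Substituting: c = 0.5510 / (34694.7600 * 1.5600)
Result: 1.0180e-05 mol/L


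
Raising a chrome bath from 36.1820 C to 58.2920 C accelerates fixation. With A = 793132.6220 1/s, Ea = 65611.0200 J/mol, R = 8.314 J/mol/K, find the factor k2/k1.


T1 = 36.1820 + 273.15 = 309.3320 K; T2 = 58.2920 + 273.15 = 331.4420 K
k1 = A * exp(-Ea/(R*T1)) = 793132.6220 * exp(-65611.0200/(8.314*309.3320)) = 6.6022e-06 1/s
k2 = A * exp(-Ea/(R*T2)) = 793132.6220 * exp(-65611.0200/(8.314*331.4420)) = 3.6207e-05 1/s
k2/k1 = 3.6207e-05 / 6.6022e-06 = 5.4841


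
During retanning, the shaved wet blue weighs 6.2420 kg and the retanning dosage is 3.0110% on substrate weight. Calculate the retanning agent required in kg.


Formula: Retan = substrate * pct / 100
Substituting: Retan = 6.2420 * 3.0110 / 100
Result: 0.1879 kg


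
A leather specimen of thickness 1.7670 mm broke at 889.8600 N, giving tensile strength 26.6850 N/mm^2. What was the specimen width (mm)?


Formula: w = F / (TS * t)
Substituting: w = 889.8600 / (26.6850 * 1.7670)
Result: 18.8720 mm


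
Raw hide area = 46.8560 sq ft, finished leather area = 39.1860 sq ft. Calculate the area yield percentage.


Formula: Yield = finished / raw * 100
Substituting: Yield = 39.1860 / 46.8560 * 100
Result: 83.6307 %


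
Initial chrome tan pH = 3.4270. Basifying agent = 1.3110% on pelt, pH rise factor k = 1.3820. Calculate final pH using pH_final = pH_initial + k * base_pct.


Formula: pH_final = pH_initial + k * base_pct
Substituting: pH_final = 3.4270 + 1.3820 * 1.3110
Result: 5.2388


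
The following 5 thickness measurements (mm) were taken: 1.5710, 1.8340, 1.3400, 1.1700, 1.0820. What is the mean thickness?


Formula: Average = sum / n
Substituting: Average = 6.9970 / 5
Result: 1.3994 mm


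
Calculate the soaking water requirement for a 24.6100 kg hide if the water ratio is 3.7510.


Formula: Water = hide_weight * ratio
Substituting: Water = 24.6100 * 3.7510
Result: 92.3121 kg


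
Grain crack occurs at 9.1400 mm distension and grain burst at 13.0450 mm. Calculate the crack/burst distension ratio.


Formula: Ratio = crack / burst
Substituting: Ratio = 9.1400 / 13.0450
Result: 0.7007


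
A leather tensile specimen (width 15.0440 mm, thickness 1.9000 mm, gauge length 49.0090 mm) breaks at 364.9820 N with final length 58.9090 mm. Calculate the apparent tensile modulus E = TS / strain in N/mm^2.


TS = F / (w * t) = 364.9820 / (15.0440 * 1.9000) = 12.7689 N/mm^2
strain = (Lf - L0) / L0 = (58.9090 - 49.0090) / 49.0090 = 0.2020
E = TS / strain = 12.7689 / 0.2020 = 63.2114 N/mm^2


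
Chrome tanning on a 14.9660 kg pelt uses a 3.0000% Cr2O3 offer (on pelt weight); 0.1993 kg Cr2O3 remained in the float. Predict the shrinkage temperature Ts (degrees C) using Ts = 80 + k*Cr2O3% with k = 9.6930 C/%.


Offered = pelt * offer_pct / 100 = 14.9660 * 3.0000 / 100 = 0.4490 kg
Uptake = offered - residual = 0.4490 - 0.1993 = 0.2497 kg
Cr2O3% on pelt = uptake / pelt * 100 = 0.2497 / 14.9660 * 100 = 1.6683 %
Ts = 80 + k * Cr2O3% = 80 + 9.6930 * 1.6683 = 96.1710 C


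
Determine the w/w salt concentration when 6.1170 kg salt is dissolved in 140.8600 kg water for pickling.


Formula: Conc = salt / (water + salt) * 100
Substituting: Conc = 6.1170 / (140.8600 + 6.1170) * 100
Result: 4.1619 %


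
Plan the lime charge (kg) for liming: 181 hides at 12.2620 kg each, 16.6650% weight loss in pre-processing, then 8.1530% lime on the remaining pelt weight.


Total_raw = N * avg_wt = 181 * 12.2620 = 2219.4220 kg
Substrate = Total_raw * (1 - loss/100) = 2219.4220 * (1 - 16.6650/100) = 1849.5553 kg
Lime = Substrate * pct / 100 = 1849.5553 * 8.1530 / 100 = 150.7942 kg


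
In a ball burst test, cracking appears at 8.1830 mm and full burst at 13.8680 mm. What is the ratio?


Formula: Ratio = crack / burst
Substituting: Ratio = 8.1830 / 13.8680
Result: 0.5901


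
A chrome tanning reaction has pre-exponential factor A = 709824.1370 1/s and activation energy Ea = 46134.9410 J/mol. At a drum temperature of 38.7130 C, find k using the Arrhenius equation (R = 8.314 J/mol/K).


T_K = T_C + 273.15 = 38.7130 + 273.15 = 311.8630 K
exponent = -Ea / (R * T_K) = -46134.9410 / (8.314 * 311.8630) = -17.7933
k = A * exp(exponent) = 709824.1370 * exp(-17.7933) = 0.0132931 1/s


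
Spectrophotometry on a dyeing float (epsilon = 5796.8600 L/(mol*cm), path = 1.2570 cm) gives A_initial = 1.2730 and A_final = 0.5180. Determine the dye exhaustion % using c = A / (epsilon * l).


c_initial = A_i / (epsilon * l) = 1.2730 / (5796.8600 * 1.2570) = 1.7470e-04 mol/L
c_final = A_f / (epsilon * l) = 0.5180 / (5796.8600 * 1.2570) = 7.1089e-05 mol/L
Exhaustion = (c_initial - c_final) / c_initial * 100 = (1.7470e-04 - 7.1089e-05) / 1.7470e-04 * 100 = 59.3087 %


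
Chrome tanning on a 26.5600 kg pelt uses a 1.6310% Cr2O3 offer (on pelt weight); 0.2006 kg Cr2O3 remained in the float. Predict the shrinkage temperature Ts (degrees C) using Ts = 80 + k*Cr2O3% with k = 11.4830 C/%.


Offered = pelt * offer_pct / 100 = 26.5600 * 1.6310 / 100 = 0.4332 kg
Uptake = offered - residual = 0.4332 - 0.2006 = 0.2326 kg
Cr2O3% on pelt = uptake / pelt * 100 = 0.2326 / 26.5600 * 100 = 0.8757 %
Ts = 80 + k * Cr2O3% = 80 + 11.4830 * 0.8757 = 90.0560 C


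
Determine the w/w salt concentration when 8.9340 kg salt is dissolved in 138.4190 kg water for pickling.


Formula: Conc = salt / (water + salt) * 100
Substituting: Conc = 8.9340 / (138.4190 + 8.9340) * 100
Result: 6.0630 %


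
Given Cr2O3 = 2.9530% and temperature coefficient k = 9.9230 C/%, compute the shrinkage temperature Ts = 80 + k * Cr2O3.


Formula: Ts = 80 + k * Cr2O3
Substituting: Ts = 80 + 9.9230 * 2.9530
Result: 109.3026 C
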